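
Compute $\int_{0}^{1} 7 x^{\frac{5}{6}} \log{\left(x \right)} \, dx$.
$- \frac{252}{121}$

Begin with the known integral
$$J(a) = \int_{0}^{1} 7 x^{a} \, dx = \frac{7}{a + 1}.$$

Differentiating under the integral sign brings down a factor of $\ln x$:
$$\frac{dJ}{da} = \int_{0}^{1} 7 x^{a} \log{\left(x \right)} \, dx = - \frac{7}{\left(a + 1\right)^{2}}.$$

The integral on the left is $I$, so $I = - \frac{7}{\left(a + 1\right)^{2}}$.

Setting $a = \frac{5}{6}$:
$$I = - \frac{252}{121}.$$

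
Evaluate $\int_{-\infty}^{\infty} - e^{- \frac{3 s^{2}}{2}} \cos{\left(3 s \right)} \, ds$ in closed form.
$- \frac{\sqrt{6} \sqrt{\pi}}{3 e^{\frac{3}{2}}}$

Let $b$ denote the cosine frequency and define $I(b) = \int_{-\infty}^{\infty} - e^{- \frac{3 s^{2}}{2}} \cos{\left(b s \right)} \, ds$.

Differentiating under the integral sign,
$$I'(b) = \int_{-\infty}^{\infty} s e^{- \frac{3 s^{2}}{2}} \sin{\left(b s \right)} \, ds.$$

Integrate $\int_{-\infty}^{\infty} s \sin(b s)\, e^{- \frac{3 s^{2}}{2}}\, ds$ by parts with $u = \sin(b s)$ and $dv = s\, e^{- \frac{3 s^{2}}{2}}\, ds$, giving $v = - \frac{e^{- \frac{3 s^{2}}{2}}}{3}$. The boundary term vanishes and
$$\int_{-\infty}^{\infty} s \sin(b s)\, e^{- \frac{3 s^{2}}{2}}\, ds = \frac{b}{3} \int_{-\infty}^{\infty} \cos(b s)\, e^{- \frac{3 s^{2}}{2}}\, ds,$$
so $I'(b) = - \frac{b}{3}\, I(b)$.

This is a separable first-order ODE; solving with the initial condition $I(0) = \int_{-\infty}^{\infty} - e^{- \frac{3 s^{2}}{2}}\,ds = - \frac{\sqrt{6} \sqrt{\pi}}{3}$ gives
$$I(b) = - \frac{\sqrt{6} \sqrt{\pi} e^{- \frac{b^{2}}{6}}}{3}.$$

Setting $b = 3$:
$$I = - \frac{\sqrt{6} \sqrt{\pi}}{3 e^{\frac{3}{2}}}.$$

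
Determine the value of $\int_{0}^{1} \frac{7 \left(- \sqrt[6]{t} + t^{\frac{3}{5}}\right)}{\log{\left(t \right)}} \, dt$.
$\log{\left(\frac{587068342272}{64339296875} \right)}$

Introduce a parameter $a$ in the exponent: let $I(a) = \int_{0}^{1} \frac{7 \left(- \sqrt[6]{t} + t^{a}\right)}{\log{\left(t \right)}} \, dt$.

Since $\dfrac{\partial}{\partial a}\,t^{a} = t^{a} \ln t$, the $\ln t$ in the denominator cancels and
$$\frac{dI}{da} = \int_{0}^{1} 7 t^{a} \, dt = 7 \left[\frac{t^{a+1}}{a+1}\right]_0^1 = \frac{7}{a + 1}.$$

Integrating with respect to $a$ gives $I(a) = \log{\left(\frac{279936 \left(a + 1\right)^{7}}{823543} \right)} + C$.

At $a = \frac{1}{6}$ the integrand is identically $0$, so $I(\frac{1}{6}) = 0$. The closed form gives $0$, hence $C = 0$.

Setting $a = \frac{3}{5}$:
$$I = \log{\left(\frac{587068342272}{64339296875} \right)}.$$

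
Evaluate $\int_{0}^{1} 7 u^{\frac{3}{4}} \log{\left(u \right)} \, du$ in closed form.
$- \frac{16}{7}$

Consider the simpler parametrised integral
$$J(a) = \int_{0}^{1} 7 u^{a} \, du = \frac{7}{a + 1}.$$

Differentiating under the integral sign brings down a factor of $\ln u$:
$$\frac{dJ}{da} = \int_{0}^{1} 7 u^{a} \log{\left(u \right)} \, du = - \frac{7}{\left(a + 1\right)^{2}}.$$

The integral on the left is $I$, so $I = - \frac{7}{\left(a + 1\right)^{2}}$.

Setting $a = \frac{3}{4}$:
$$I = - \frac{16}{7}.$$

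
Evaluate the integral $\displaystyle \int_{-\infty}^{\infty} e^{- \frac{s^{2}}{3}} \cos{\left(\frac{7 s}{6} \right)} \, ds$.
$\frac{\sqrt{3} \sqrt{\pi}}{e^{\frac{49}{48}}}$

Treat the cosine frequency as a parameter and define $I(b) = \int_{-\infty}^{\infty} e^{- \frac{s^{2}}{3}} \cos{\left(b s \right)} \, ds$.

Differentiating under the integral sign,
$$I'(b) = \int_{-\infty}^{\infty} - s e^{- \frac{s^{2}}{3}} \sin{\left(b s \right)} \, ds.$$

Integrate $\int_{-\infty}^{\infty} s \sin(b s)\, e^{- \frac{s^{2}}{3}}\, ds$ by parts with $u = \sin(b s)$ and $dv = s\, e^{- \frac{s^{2}}{3}}\, ds$, giving $v = - \frac{3 e^{- \frac{s^{2}}{3}}}{2}$. The boundary term vanishes and
$$\int_{-\infty}^{\infty} s \sin(b s)\, e^{- \frac{s^{2}}{3}}\, ds = \frac{3 b}{2} \int_{-\infty}^{\infty} \cos(b s)\, e^{- \frac{s^{2}}{3}}\, ds,$$
so $I'(b) = - \frac{3 b}{2}\, I(b)$.

This is a separable first-order ODE; solving with the initial condition $I(0) = \int_{-\infty}^{\infty} e^{- \frac{s^{2}}{3}}\,ds = \sqrt{3} \sqrt{\pi}$ gives
$$I(b) = \sqrt{3} \sqrt{\pi} e^{- \frac{3 b^{2}}{4}}.$$

Setting $b = \frac{7}{6}$:
$$I = \frac{\sqrt{3} \sqrt{\pi}}{e^{\frac{49}{48}}}.$$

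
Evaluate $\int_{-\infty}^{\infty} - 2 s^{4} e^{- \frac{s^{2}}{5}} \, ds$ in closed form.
$- \frac{75 \sqrt{5} \sqrt{\pi}}{2}$

Start from the elementary integral
$$J(a) = \int_{-\infty}^{\infty} - 2 e^{- a s^{2}} \, ds = - \frac{2 \sqrt{\pi}}{\sqrt{a}}.$$

Differentiating under the integral sign brings down a factor of $(-s^2)$:
$$\frac{dJ}{da} = \int_{-\infty}^{\infty} 2 s^{2} e^{- a s^{2}} \, ds = \frac{\sqrt{\pi}}{a^{\frac{3}{2}}}.$$

Repeating twice in total — each differentiation brings down another $(-s^2)$ — gives
$$\frac{d^{2}J}{da^{2}} = \int_{-\infty}^{\infty} - 2 s^{4} e^{- a s^{2}} \, ds = - \frac{3 \sqrt{\pi}}{2 a^{\frac{5}{2}}},$$
and the integrand here is exactly the target integrand, so $I = - \frac{3 \sqrt{\pi}}{2 a^{\frac{5}{2}}}$.

Setting $a = \frac{1}{5}$:
$$I = - \frac{75 \sqrt{5} \sqrt{\pi}}{2}.$$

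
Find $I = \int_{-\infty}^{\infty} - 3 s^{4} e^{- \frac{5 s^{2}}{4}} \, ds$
$- \frac{72 \sqrt{5} \sqrt{\pi}}{125}$

Begin with the known integral
$$J(a) = \int_{-\infty}^{\infty} - 3 e^{- a s^{2}} \, ds = - \frac{3 \sqrt{\pi}}{\sqrt{a}}.$$

Differentiating under the integral sign brings down a factor of $(-s^2)$:
$$\frac{dJ}{da} = \int_{-\infty}^{\infty} 3 s^{2} e^{- a s^{2}} \, ds = \frac{3 \sqrt{\pi}}{2 a^{\frac{3}{2}}}.$$

Repeating twice in total — each differentiation brings down another $(-s^2)$ — gives
$$\frac{d^{2}J}{da^{2}} = \int_{-\infty}^{\infty} - 3 s^{4} e^{- a s^{2}} \, ds = - \frac{9 \sqrt{\pi}}{4 a^{\frac{5}{2}}},$$
and the integrand here is exactly the target integrand, so $I = - \frac{9 \sqrt{\pi}}{4 a^{\frac{5}{2}}}$.

Setting $a = \frac{5}{4}$:
$$I = - \frac{72 \sqrt{5} \sqrt{\pi}}{125}.$$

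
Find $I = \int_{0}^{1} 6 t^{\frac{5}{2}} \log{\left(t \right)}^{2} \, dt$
$\frac{96}{343}$

Begin with the known integral
$$J(a) = \int_{0}^{1} 6 t^{a} \, dt = \frac{6}{a + 1}.$$

Differentiating under the integral sign brings down a factor of $\ln t$:
$$\frac{dJ}{da} = \int_{0}^{1} 6 t^{a} \log{\left(t \right)} \, dt = - \frac{6}{\left(a + 1\right)^{2}}.$$

Repeating twice in total — each differentiation brings down another $\ln t$ — gives
$$\frac{d^{2}J}{da^{2}} = \int_{0}^{1} 6 t^{a} \log{\left(t \right)}^{2} \, dt = \frac{12}{\left(a + 1\right)^{3}},$$
and the integrand here is exactly the target integrand, so $I = \frac{12}{\left(a + 1\right)^{3}}$.

Setting $a = \frac{5}{2}$:
$$I = \frac{96}{343}.$$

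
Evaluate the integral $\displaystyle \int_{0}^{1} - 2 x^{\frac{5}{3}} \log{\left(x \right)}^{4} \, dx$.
$- \frac{729}{2048}$

Consider the simpler parametrised integral
$$J(a) = \int_{0}^{1} - 2 x^{a} \, dx = - \frac{2}{a + 1}.$$

Differentiating under the integral sign brings down a factor of $\ln x$:
$$\frac{dJ}{da} = \int_{0}^{1} - 2 x^{a} \log{\left(x \right)} \, dx = \frac{2}{\left(a + 1\right)^{2}}.$$

Repeating $4$ times in total — each differentiation brings down another $\ln x$ — gives
$$\frac{d^{4}J}{da^{4}} = \int_{0}^{1} - 2 x^{a} \log{\left(x \right)}^{4} \, dx = - \frac{48}{\left(a + 1\right)^{5}},$$
and the integrand here is exactly the target integrand, so $I = - \frac{48}{\left(a + 1\right)^{5}}$.

Setting $a = \frac{5}{3}$:
$$I = - \frac{729}{2048}.$$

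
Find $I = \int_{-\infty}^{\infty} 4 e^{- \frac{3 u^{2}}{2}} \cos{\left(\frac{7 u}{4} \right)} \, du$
$\frac{4 \sqrt{6} \sqrt{\pi}}{3 e^{\frac{49}{96}}}$

Define $I(b) = \int_{-\infty}^{\infty} 4 e^{- \frac{3 u^{2}}{2}} \cos{\left(b u \right)} \, du$.

Differentiating under the integral sign,
$$I'(b) = \int_{-\infty}^{\infty} - 4 u e^{- \frac{3 u^{2}}{2}} \sin{\left(b u \right)} \, du.$$

Integrate $\int_{-\infty}^{\infty} u \sin(b u)\, e^{- \frac{3 u^{2}}{2}}\, du$ by parts with $w = \sin(b u)$ and $dv = u\, e^{- \frac{3 u^{2}}{2}}\, du$, giving $v = - \frac{e^{- \frac{3 u^{2}}{2}}}{3}$. The boundary term vanishes and
$$\int_{-\infty}^{\infty} u \sin(b u)\, e^{- \frac{3 u^{2}}{2}}\, du = \frac{b}{3} \int_{-\infty}^{\infty} \cos(b u)\, e^{- \frac{3 u^{2}}{2}}\, du,$$
so $I'(b) = - \frac{b}{3}\, I(b)$.

This is a separable first-order ODE; solving with the initial condition $I(0) = \int_{-\infty}^{\infty} 4 e^{- \frac{3 u^{2}}{2}}\,du = \frac{4 \sqrt{6} \sqrt{\pi}}{3}$ gives
$$I(b) = \frac{4 \sqrt{6} \sqrt{\pi} e^{- \frac{b^{2}}{6}}}{3}.$$

Setting $b = \frac{7}{4}$:
$$I = \frac{4 \sqrt{6} \sqrt{\pi}}{3 e^{\frac{49}{96}}}.$$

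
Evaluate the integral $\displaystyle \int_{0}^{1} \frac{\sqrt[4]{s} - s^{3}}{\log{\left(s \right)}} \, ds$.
$- \log{\left(\frac{16}{5} \right)}$

Introduce a parameter $a$ in the exponent: let $I(a) = \int_{0}^{1} \frac{\sqrt[4]{s} - s^{a}}{\log{\left(s \right)}} \, ds$.

Since $\dfrac{\partial}{\partial a}\,s^{a} = s^{a} \ln s$, the $\ln s$ in the denominator cancels and
$$\frac{dI}{da} = \int_{0}^{1} -1 s^{a} \, ds = -1 \left[\frac{s^{a+1}}{a+1}\right]_0^1 = - \frac{1}{a + 1}.$$

Integrating with respect to $a$ gives $I(a) = - \log{\left(\frac{4 a}{5} + \frac{4}{5} \right)} + C$.

At $a = \frac{1}{4}$ the integrand is identically $0$, so $I(\frac{1}{4}) = 0$. The closed form gives $0$, hence $C = 0$.

Setting $a = 3$:
$$I = - \log{\left(\frac{16}{5} \right)}.$$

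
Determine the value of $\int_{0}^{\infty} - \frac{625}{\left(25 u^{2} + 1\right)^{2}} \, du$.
$- \frac{125 \pi}{4}$

Recall the elementary integral
$$J(a) = \int_{0}^{\infty} - \frac{1}{a^{2} + u^{2}} \, du = - \frac{\pi}{2 a}.$$

Differentiating under the integral sign with respect to $a$,
$$\frac{dJ}{da} = \int_{0}^{\infty} \frac{2 a}{\left(a^{2} + u^{2}\right)^{2}} \, du = \frac{\pi}{2 a^{2}},$$
so $\int_{0}^{\infty} - \frac{1}{\left(a^{2} + u^{2}\right)^{2}} \, du = - \frac{\pi}{4 a^{3}}$.

Setting $a = \frac{1}{5}$:
$$I = - \frac{125 \pi}{4}.$$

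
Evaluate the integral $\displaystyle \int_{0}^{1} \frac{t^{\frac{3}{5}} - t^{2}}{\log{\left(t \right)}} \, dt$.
$\log{\left(\frac{8}{15} \right)}$

Introduce a parameter $a$ in the exponent: let $I(a) = \int_{0}^{1} \frac{- t^{2} + t^{a}}{\log{\left(t \right)}} \, dt$.

Since $\dfrac{\partial}{\partial a}\,t^{a} = t^{a} \ln t$, the $\ln t$ in the denominator cancels and
$$\frac{dI}{da} = \int_{0}^{1} t^{a} \, dt = \left[\frac{t^{a+1}}{a+1}\right]_0^1 = \frac{1}{a + 1}.$$

Integrating with respect to $a$ gives $I(a) = \log{\left(\frac{a}{3} + \frac{1}{3} \right)} + C$.

At $a = 2$ the integrand is identically $0$, so $I(2) = 0$. The closed form gives $0$, hence $C = 0$.

Setting $a = \frac{3}{5}$:
$$I = \log{\left(\frac{8}{15} \right)}.$$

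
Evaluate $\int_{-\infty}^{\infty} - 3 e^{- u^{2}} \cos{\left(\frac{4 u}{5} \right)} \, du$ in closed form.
$- \frac{3 \sqrt{\pi}}{e^{\frac{4}{25}}}$

Define $I(b) = \int_{-\infty}^{\infty} - 3 e^{- u^{2}} \cos{\left(b u \right)} \, du$.

Differentiating under the integral sign,
$$I'(b) = \int_{-\infty}^{\infty} 3 u e^{- u^{2}} \sin{\left(b u \right)} \, du.$$

Integrate $\int_{-\infty}^{\infty} u \sin(b u)\, e^{- u^{2}}\, du$ by parts with $w = \sin(b u)$ and $dv = u\, e^{- u^{2}}\, du$, giving $v = - \frac{e^{- u^{2}}}{2}$. The boundary term vanishes and
$$\int_{-\infty}^{\infty} u \sin(b u)\, e^{- u^{2}}\, du = \frac{b}{2} \int_{-\infty}^{\infty} \cos(b u)\, e^{- u^{2}}\, du,$$
so $I'(b) = - \frac{b}{2}\, I(b)$.

This is a separable first-order ODE; solving with the initial condition $I(0) = \int_{-\infty}^{\infty} - 3 e^{- u^{2}}\,du = - 3 \sqrt{\pi}$ gives
$$I(b) = - 3 \sqrt{\pi} e^{- \frac{b^{2}}{4}}.$$

Setting $b = \frac{4}{5}$:
$$I = - \frac{3 \sqrt{\pi}}{e^{\frac{4}{25}}}.$$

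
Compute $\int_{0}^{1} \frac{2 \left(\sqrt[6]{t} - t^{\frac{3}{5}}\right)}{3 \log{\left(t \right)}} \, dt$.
$\log{\left(\frac{35^{\frac{2}{3}} \sqrt[3]{6}}{24} \right)}$

Consider the one-parameter family: let $I(a) = \int_{0}^{1} \frac{2 \left(\sqrt[6]{t} - t^{a}\right)}{3 \log{\left(t \right)}} \, dt$.

Since $\dfrac{\partial}{\partial a}\,t^{a} = t^{a} \ln t$, the $\ln t$ in the denominator cancels and
$$\frac{dI}{da} = \int_{0}^{1} - \frac{2}{3} t^{a} \, dt = - \frac{2}{3} \left[\frac{t^{a+1}}{a+1}\right]_0^1 = - \frac{2}{3 a + 3}.$$

Integrating with respect to $a$ gives $I(a) = - \frac{2 \log{\left(a + 1 \right)}}{3} - \frac{2 \log{\left(6 \right)}}{3} + \frac{2 \log{\left(7 \right)}}{3} + C$.

At $a = \frac{1}{6}$ the integrand is identically $0$, so $I(\frac{1}{6}) = 0$. The closed form gives $0$, hence $C = 0$.

Setting $a = \frac{3}{5}$:
$$I = \log{\left(\frac{35^{\frac{2}{3}} \sqrt[3]{6}}{24} \right)}.$$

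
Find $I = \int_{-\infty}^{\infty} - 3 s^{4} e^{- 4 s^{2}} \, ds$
$- \frac{9 \sqrt{\pi}}{128}$

Begin with the known integral
$$J(a) = \int_{-\infty}^{\infty} - 3 e^{- a s^{2}} \, ds = - \frac{3 \sqrt{\pi}}{\sqrt{a}}.$$

Differentiating under the integral sign brings down a factor of $(-s^2)$:
$$\frac{dJ}{da} = \int_{-\infty}^{\infty} 3 s^{2} e^{- a s^{2}} \, ds = \frac{3 \sqrt{\pi}}{2 a^{\frac{3}{2}}}.$$

Repeating twice in total — each differentiation brings down another $(-s^2)$ — gives
$$\frac{d^{2}J}{da^{2}} = \int_{-\infty}^{\infty} - 3 s^{4} e^{- a s^{2}} \, ds = - \frac{9 \sqrt{\pi}}{4 a^{\frac{5}{2}}},$$
and the integrand here is exactly the target integrand, so $I = - \frac{9 \sqrt{\pi}}{4 a^{\frac{5}{2}}}$.

Setting $a = 4$:
$$I = - \frac{9 \sqrt{\pi}}{128}.$$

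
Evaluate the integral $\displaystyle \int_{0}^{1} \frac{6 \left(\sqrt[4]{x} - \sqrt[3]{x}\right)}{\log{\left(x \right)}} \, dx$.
$\log{\left(\frac{11390625}{16777216} \right)}$

Replace the exponent $\frac{1}{4}$ by a parameter $a$: let $I(a) = \int_{0}^{1} \frac{6 \left(- \sqrt[3]{x} + x^{a}\right)}{\log{\left(x \right)}} \, dx$.

Since $\dfrac{\partial}{\partial a}\,x^{a} = x^{a} \ln x$, the $\ln x$ in the denominator cancels and
$$\frac{dI}{da} = \int_{0}^{1} 6 x^{a} \, dx = 6 \left[\frac{x^{a+1}}{a+1}\right]_0^1 = \frac{6}{a + 1}.$$

Integrating with respect to $a$ gives $I(a) = \log{\left(\frac{729 \left(a + 1\right)^{6}}{4096} \right)} + C$.

At $a = \frac{1}{3}$ the integrand is identically $0$, so $I(\frac{1}{3}) = 0$. The closed form gives $0$, hence $C = 0$.

Setting $a = \frac{1}{4}$:
$$I = \log{\left(\frac{11390625}{16777216} \right)}.$$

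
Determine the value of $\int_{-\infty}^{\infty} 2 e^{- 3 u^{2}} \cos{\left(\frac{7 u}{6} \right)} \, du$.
$\frac{2 \sqrt{3} \sqrt{\pi}}{3 e^{\frac{49}{432}}}$

Treat the cosine frequency as a parameter and define $I(b) = \int_{-\infty}^{\infty} 2 e^{- 3 u^{2}} \cos{\left(b u \right)} \, du$.

Differentiating under the integral sign,
$$I'(b) = \int_{-\infty}^{\infty} - 2 u e^{- 3 u^{2}} \sin{\left(b u \right)} \, du.$$

Integrate $\int_{-\infty}^{\infty} u \sin(b u)\, e^{- 3 u^{2}}\, du$ by parts with $w = \sin(b u)$ and $dv = u\, e^{- 3 u^{2}}\, du$, giving $v = - \frac{e^{- 3 u^{2}}}{6}$. The boundary term vanishes and
$$\int_{-\infty}^{\infty} u \sin(b u)\, e^{- 3 u^{2}}\, du = \frac{b}{6} \int_{-\infty}^{\infty} \cos(b u)\, e^{- 3 u^{2}}\, du,$$
so $I'(b) = - \frac{b}{6}\, I(b)$.

This is a separable first-order ODE; solving with the initial condition $I(0) = \int_{-\infty}^{\infty} 2 e^{- 3 u^{2}}\,du = \frac{2 \sqrt{3} \sqrt{\pi}}{3}$ gives
$$I(b) = \frac{2 \sqrt{3} \sqrt{\pi} e^{- \frac{b^{2}}{12}}}{3}.$$

Setting $b = \frac{7}{6}$:
$$I = \frac{2 \sqrt{3} \sqrt{\pi}}{3 e^{\frac{49}{432}}}.$$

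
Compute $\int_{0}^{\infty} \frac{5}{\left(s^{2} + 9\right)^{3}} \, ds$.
$\frac{5 \pi}{1296}$

Recall the elementary integral
$$J(a) = \int_{0}^{\infty} \frac{5}{a^{2} + s^{2}} \, ds = \frac{5 \pi}{2 a}.$$

Differentiating under the integral sign with respect to $a$,
$$\frac{dJ}{da} = \int_{0}^{\infty} - \frac{10 a}{\left(a^{2} + s^{2}\right)^{2}} \, ds = - \frac{5 \pi}{2 a^{2}},$$
so $\int_{0}^{\infty} \frac{5}{\left(a^{2} + s^{2}\right)^{2}} \, ds = \frac{5 \pi}{4 a^{3}}$.

Repeating — each differentiation of $1/(s^2+a^2)^j$ produces $-2ja/(s^2+a^2)^{j+1}$ — and dividing through by $-2ja$ at each step yields, after $2$ differentiations in total,
$$\int_{0}^{\infty} \frac{5}{\left(a^{2} + s^{2}\right)^{3}} \, ds = \frac{15 \pi}{16 a^{5}}.$$

Setting $a = 3$:
$$I = \frac{5 \pi}{1296}.$$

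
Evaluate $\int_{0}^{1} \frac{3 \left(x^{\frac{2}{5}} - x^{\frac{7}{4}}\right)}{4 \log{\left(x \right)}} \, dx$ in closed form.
$\log{\left(\frac{2 \sqrt{2} \sqrt[4]{55} \cdot 7^{\frac{3}{4}}}{55} \right)}$

Introduce a parameter $a$ in the exponent: let $I(a) = \int_{0}^{1} \frac{3 \left(x^{\frac{2}{5}} - x^{a}\right)}{4 \log{\left(x \right)}} \, dx$.

Since $\dfrac{\partial}{\partial a}\,x^{a} = x^{a} \ln x$, the $\ln x$ in the denominator cancels and
$$\frac{dI}{da} = \int_{0}^{1} - \frac{3}{4} x^{a} \, dx = - \frac{3}{4} \left[\frac{x^{a+1}}{a+1}\right]_0^1 = - \frac{3}{4 a + 4}.$$

Integrating with respect to $a$ gives $I(a) = - \frac{3 \log{\left(a + 1 \right)}}{4} - \frac{3 \log{\left(5 \right)}}{4} + \frac{3 \log{\left(7 \right)}}{4} + C$.

At $a = \frac{2}{5}$ the integrand is identically $0$, so $I(\frac{2}{5}) = 0$. The closed form gives $0$, hence $C = 0$.

Setting $a = \frac{7}{4}$:
$$I = \log{\left(\frac{2 \sqrt{2} \sqrt[4]{55} \cdot 7^{\frac{3}{4}}}{55} \right)}.$$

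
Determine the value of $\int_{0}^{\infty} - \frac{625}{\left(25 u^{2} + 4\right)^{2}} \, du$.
$- \frac{125 \pi}{32}$

Recall the elementary integral
$$J(a) = \int_{0}^{\infty} - \frac{1}{a^{2} + u^{2}} \, du = - \frac{\pi}{2 a}.$$

Differentiating under the integral sign with respect to $a$,
$$\frac{dJ}{da} = \int_{0}^{\infty} \frac{2 a}{\left(a^{2} + u^{2}\right)^{2}} \, du = \frac{\pi}{2 a^{2}},$$
so $\int_{0}^{\infty} - \frac{1}{\left(a^{2} + u^{2}\right)^{2}} \, du = - \frac{\pi}{4 a^{3}}$.

Setting $a = \frac{2}{5}$:
$$I = - \frac{125 \pi}{32}.$$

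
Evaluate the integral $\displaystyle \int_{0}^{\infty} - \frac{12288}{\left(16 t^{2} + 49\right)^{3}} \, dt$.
$- \frac{576 \pi}{16807}$

Start from the standard arctangent integral
$$J(a) = \int_{0}^{\infty} - \frac{3}{a^{2} + t^{2}} \, dt = - \frac{3 \pi}{2 a}.$$

Differentiating under the integral sign with respect to $a$,
$$\frac{dJ}{da} = \int_{0}^{\infty} \frac{6 a}{\left(a^{2} + t^{2}\right)^{2}} \, dt = \frac{3 \pi}{2 a^{2}},$$
so $\int_{0}^{\infty} - \frac{3}{\left(a^{2} + t^{2}\right)^{2}} \, dt = - \frac{3 \pi}{4 a^{3}}$.

Repeating — each differentiation of $1/(t^2+a^2)^j$ produces $-2ja/(t^2+a^2)^{j+1}$ — and dividing through by $-2ja$ at each step yields, after $2$ differentiations in total,
$$\int_{0}^{\infty} - \frac{3}{\left(a^{2} + t^{2}\right)^{3}} \, dt = - \frac{9 \pi}{16 a^{5}}.$$

Setting $a = \frac{7}{4}$:
$$I = - \frac{576 \pi}{16807}.$$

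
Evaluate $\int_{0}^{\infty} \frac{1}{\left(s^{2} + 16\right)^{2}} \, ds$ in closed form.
$\frac{\pi}{256}$

Start from the standard arctangent integral
$$J(a) = \int_{0}^{\infty} \frac{1}{a^{2} + s^{2}} \, ds = \frac{\pi}{2 a}.$$

Differentiating under the integral sign with respect to $a$,
$$\frac{dJ}{da} = \int_{0}^{\infty} - \frac{2 a}{\left(a^{2} + s^{2}\right)^{2}} \, ds = - \frac{\pi}{2 a^{2}},$$
so $\int_{0}^{\infty} \frac{1}{\left(a^{2} + s^{2}\right)^{2}} \, ds = \frac{\pi}{4 a^{3}}$.

Setting $a = 4$:
$$I = \frac{\pi}{256}.$$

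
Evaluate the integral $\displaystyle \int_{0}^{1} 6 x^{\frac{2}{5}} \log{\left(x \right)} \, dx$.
$- \frac{150}{49}$

Consider the simpler parametrised integral
$$J(a) = \int_{0}^{1} 6 x^{a} \, dx = \frac{6}{a + 1}.$$

Differentiating under the integral sign brings down a factor of $\ln x$:
$$\frac{dJ}{da} = \int_{0}^{1} 6 x^{a} \log{\left(x \right)} \, dx = - \frac{6}{\left(a + 1\right)^{2}}.$$

The integral on the left is $I$, so $I = - \frac{6}{\left(a + 1\right)^{2}}$.

Setting $a = \frac{2}{5}$:
$$I = - \frac{150}{49}.$$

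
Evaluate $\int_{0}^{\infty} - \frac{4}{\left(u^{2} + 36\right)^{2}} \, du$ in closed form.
$- \frac{\pi}{216}$

Start from the standard arctangent integral
$$J(a) = \int_{0}^{\infty} - \frac{4}{a^{2} + u^{2}} \, du = - \frac{2 \pi}{a}.$$

Differentiating under the integral sign with respect to $a$,
$$\frac{dJ}{da} = \int_{0}^{\infty} \frac{8 a}{\left(a^{2} + u^{2}\right)^{2}} \, du = \frac{2 \pi}{a^{2}},$$
so $\int_{0}^{\infty} - \frac{4}{\left(a^{2} + u^{2}\right)^{2}} \, du = - \frac{\pi}{a^{3}}$.

Setting $a = 6$:
$$I = - \frac{\pi}{216}.$$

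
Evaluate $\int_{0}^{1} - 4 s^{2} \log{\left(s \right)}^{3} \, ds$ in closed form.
$\frac{8}{27}$

Begin with the known integral
$$J(a) = \int_{0}^{1} - 4 s^{a} \, ds = - \frac{4}{a + 1}.$$

Differentiating under the integral sign brings down a factor of $\ln s$:
$$\frac{dJ}{da} = \int_{0}^{1} - 4 s^{a} \log{\left(s \right)} \, ds = \frac{4}{\left(a + 1\right)^{2}}.$$

Repeating $3$ times in total — each differentiation brings down another $\ln s$ — gives
$$\frac{d^{3}J}{da^{3}} = \int_{0}^{1} - 4 s^{a} \log{\left(s \right)}^{3} \, ds = \frac{24}{\left(a + 1\right)^{4}},$$
and the integrand here is exactly the target integrand, so $I = \frac{24}{\left(a + 1\right)^{4}}$.

Setting $a = 2$:
$$I = \frac{8}{27}.$$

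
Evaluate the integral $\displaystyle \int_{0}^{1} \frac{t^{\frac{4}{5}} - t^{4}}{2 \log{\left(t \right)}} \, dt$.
$\log{\left(\frac{3}{5} \right)}$

Introduce a parameter $a$ in the exponent: let $I(a) = \int_{0}^{1} \frac{t^{\frac{4}{5}} - t^{a}}{2 \log{\left(t \right)}} \, dt$.

Since $\dfrac{\partial}{\partial a}\,t^{a} = t^{a} \ln t$, the $\ln t$ in the denominator cancels and
$$\frac{dI}{da} = \int_{0}^{1} - \frac{1}{2} t^{a} \, dt = - \frac{1}{2} \left[\frac{t^{a+1}}{a+1}\right]_0^1 = - \frac{1}{2 a + 2}.$$

Integrating with respect to $a$ gives $I(a) = - \frac{\log{\left(a + 1 \right)}}{2} - \frac{\log{\left(5 \right)}}{2} + \log{\left(3 \right)} + C$.

At $a = \frac{4}{5}$ the integrand is identically $0$, so $I(\frac{4}{5}) = 0$. The closed form gives $0$, hence $C = 0$.

Setting $a = 4$:
$$I = \log{\left(\frac{3}{5} \right)}.$$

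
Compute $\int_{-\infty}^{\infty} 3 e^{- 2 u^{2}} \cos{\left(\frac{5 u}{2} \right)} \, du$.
$\frac{3 \sqrt{2} \sqrt{\pi}}{2 e^{\frac{25}{32}}}$

Define $I(b) = \int_{-\infty}^{\infty} 3 e^{- 2 u^{2}} \cos{\left(b u \right)} \, du$.

Differentiating under the integral sign,
$$I'(b) = \int_{-\infty}^{\infty} - 3 u e^{- 2 u^{2}} \sin{\left(b u \right)} \, du.$$

Integrate $\int_{-\infty}^{\infty} u \sin(b u)\, e^{- 2 u^{2}}\, du$ by parts with $w = \sin(b u)$ and $dv = u\, e^{- 2 u^{2}}\, du$, giving $v = - \frac{e^{- 2 u^{2}}}{4}$. The boundary term vanishes and
$$\int_{-\infty}^{\infty} u \sin(b u)\, e^{- 2 u^{2}}\, du = \frac{b}{4} \int_{-\infty}^{\infty} \cos(b u)\, e^{- 2 u^{2}}\, du,$$
so $I'(b) = - \frac{b}{4}\, I(b)$.

This is a separable first-order ODE; solving with the initial condition $I(0) = \int_{-\infty}^{\infty} 3 e^{- 2 u^{2}}\,du = \frac{3 \sqrt{2} \sqrt{\pi}}{2}$ gives
$$I(b) = \frac{3 \sqrt{2} \sqrt{\pi} e^{- \frac{b^{2}}{8}}}{2}.$$

Setting $b = \frac{5}{2}$:
$$I = \frac{3 \sqrt{2} \sqrt{\pi}}{2 e^{\frac{25}{32}}}.$$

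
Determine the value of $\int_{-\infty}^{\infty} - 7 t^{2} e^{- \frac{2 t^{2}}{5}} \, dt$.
$- \frac{35 \sqrt{10} \sqrt{\pi}}{8}$

Consider the simpler parametrised integral
$$J(a) = \int_{-\infty}^{\infty} - 7 e^{- a t^{2}} \, dt = - \frac{7 \sqrt{\pi}}{\sqrt{a}}.$$

Differentiating under the integral sign brings down a factor of $(-t^2)$:
$$\frac{dJ}{da} = \int_{-\infty}^{\infty} 7 t^{2} e^{- a t^{2}} \, dt = \frac{7 \sqrt{\pi}}{2 a^{\frac{3}{2}}}.$$

The integral on the left is $-I$, so $I = - \frac{7 \sqrt{\pi}}{2 a^{\frac{3}{2}}}$.

Setting $a = \frac{2}{5}$:
$$I = - \frac{35 \sqrt{10} \sqrt{\pi}}{8}.$$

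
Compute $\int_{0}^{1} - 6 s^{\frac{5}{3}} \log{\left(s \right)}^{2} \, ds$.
$- \frac{81}{128}$

Begin with the known integral
$$J(a) = \int_{0}^{1} - 6 s^{a} \, ds = - \frac{6}{a + 1}.$$

Differentiating under the integral sign brings down a factor of $\ln s$:
$$\frac{dJ}{da} = \int_{0}^{1} - 6 s^{a} \log{\left(s \right)} \, ds = \frac{6}{\left(a + 1\right)^{2}}.$$

Repeating twice in total — each differentiation brings down another $\ln s$ — gives
$$\frac{d^{2}J}{da^{2}} = \int_{0}^{1} - 6 s^{a} \log{\left(s \right)}^{2} \, ds = - \frac{12}{\left(a + 1\right)^{3}},$$
and the integrand here is exactly the target integrand, so $I = - \frac{12}{\left(a + 1\right)^{3}}$.

Setting $a = \frac{5}{3}$:
$$I = - \frac{81}{128}.$$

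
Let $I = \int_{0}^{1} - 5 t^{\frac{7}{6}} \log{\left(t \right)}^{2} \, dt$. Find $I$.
$- \frac{2160}{2197}$

Start from the elementary integral
$$J(a) = \int_{0}^{1} - 5 t^{a} \, dt = - \frac{5}{a + 1}.$$

Differentiating under the integral sign brings down a factor of $\ln t$:
$$\frac{dJ}{da} = \int_{0}^{1} - 5 t^{a} \log{\left(t \right)} \, dt = \frac{5}{\left(a + 1\right)^{2}}.$$

Repeating twice in total — each differentiation brings down another $\ln t$ — gives
$$\frac{d^{2}J}{da^{2}} = \int_{0}^{1} - 5 t^{a} \log{\left(t \right)}^{2} \, dt = - \frac{10}{\left(a + 1\right)^{3}},$$
and the integrand here is exactly the target integrand, so $I = - \frac{10}{\left(a + 1\right)^{3}}$.

Setting $a = \frac{7}{6}$:
$$I = - \frac{2160}{2197}.$$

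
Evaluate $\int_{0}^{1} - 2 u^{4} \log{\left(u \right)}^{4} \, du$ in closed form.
$- \frac{48}{3125}$

Start from the elementary integral
$$J(a) = \int_{0}^{1} - 2 u^{a} \, du = - \frac{2}{a + 1}.$$

Differentiating under the integral sign brings down a factor of $\ln u$:
$$\frac{dJ}{da} = \int_{0}^{1} - 2 u^{a} \log{\left(u \right)} \, du = \frac{2}{\left(a + 1\right)^{2}}.$$

Repeating $4$ times in total — each differentiation brings down another $\ln u$ — gives
$$\frac{d^{4}J}{da^{4}} = \int_{0}^{1} - 2 u^{a} \log{\left(u \right)}^{4} \, du = - \frac{48}{\left(a + 1\right)^{5}},$$
and the integrand here is exactly the target integrand, so $I = - \frac{48}{\left(a + 1\right)^{5}}$.

Setting $a = 4$:
$$I = - \frac{48}{3125}.$$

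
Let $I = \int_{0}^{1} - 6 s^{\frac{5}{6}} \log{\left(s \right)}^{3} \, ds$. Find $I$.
$\frac{46656}{14641}$

Consider the simpler parametrised integral
$$J(a) = \int_{0}^{1} - 6 s^{a} \, ds = - \frac{6}{a + 1}.$$

Differentiating under the integral sign brings down a factor of $\ln s$:
$$\frac{dJ}{da} = \int_{0}^{1} - 6 s^{a} \log{\left(s \right)} \, ds = \frac{6}{\left(a + 1\right)^{2}}.$$

Repeating $3$ times in total — each differentiation brings down another $\ln s$ — gives
$$\frac{d^{3}J}{da^{3}} = \int_{0}^{1} - 6 s^{a} \log{\left(s \right)}^{3} \, ds = \frac{36}{\left(a + 1\right)^{4}},$$
and the integrand here is exactly the target integrand, so $I = \frac{36}{\left(a + 1\right)^{4}}$.

Setting $a = \frac{5}{6}$:
$$I = \frac{46656}{14641}.$$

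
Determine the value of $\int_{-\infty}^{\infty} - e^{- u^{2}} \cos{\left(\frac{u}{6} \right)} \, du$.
$- \frac{\sqrt{\pi}}{e^{\frac{1}{144}}}$

Let $b$ denote the cosine frequency and define $I(b) = \int_{-\infty}^{\infty} - e^{- u^{2}} \cos{\left(b u \right)} \, du$.

Differentiating under the integral sign,
$$I'(b) = \int_{-\infty}^{\infty} u e^{- u^{2}} \sin{\left(b u \right)} \, du.$$

Integrate $\int_{-\infty}^{\infty} u \sin(b u)\, e^{- u^{2}}\, du$ by parts with $w = \sin(b u)$ and $dv = u\, e^{- u^{2}}\, du$, giving $v = - \frac{e^{- u^{2}}}{2}$. The boundary term vanishes and
$$\int_{-\infty}^{\infty} u \sin(b u)\, e^{- u^{2}}\, du = \frac{b}{2} \int_{-\infty}^{\infty} \cos(b u)\, e^{- u^{2}}\, du,$$
so $I'(b) = - \frac{b}{2}\, I(b)$.

This is a separable first-order ODE; solving with the initial condition $I(0) = \int_{-\infty}^{\infty} - e^{- u^{2}}\,du = - \sqrt{\pi}$ gives
$$I(b) = - \sqrt{\pi} e^{- \frac{b^{2}}{4}}.$$

Setting $b = \frac{1}{6}$:
$$I = - \frac{\sqrt{\pi}}{e^{\frac{1}{144}}}.$$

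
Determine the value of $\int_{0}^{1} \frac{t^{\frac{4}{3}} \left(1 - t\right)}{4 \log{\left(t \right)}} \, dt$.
$- \frac{\log{\left(10 \right)}}{4} + \frac{\log{\left(7 \right)}}{4}$

Introduce a parameter $a$ in the exponent: let $I(a) = \int_{0}^{1} \frac{- t^{\frac{7}{3}} + t^{a}}{4 \log{\left(t \right)}} \, dt$.

Since $\dfrac{\partial}{\partial a}\,t^{a} = t^{a} \ln t$, the $\ln t$ in the denominator cancels and
$$\frac{dI}{da} = \int_{0}^{1} \frac{1}{4} t^{a} \, dt = \frac{1}{4} \left[\frac{t^{a+1}}{a+1}\right]_0^1 = \frac{1}{4 \left(a + 1\right)}.$$

Integrating with respect to $a$ gives $I(a) = \frac{\log{\left(a + 1 \right)}}{4} - \frac{\log{\left(10 \right)}}{4} + \frac{\log{\left(3 \right)}}{4} + C$.

At $a = \frac{7}{3}$ the integrand is identically $0$, so $I(\frac{7}{3}) = 0$. The closed form gives $0$, hence $C = 0$.

Setting $a = \frac{4}{3}$:
$$I = - \frac{\log{\left(10 \right)}}{4} + \frac{\log{\left(7 \right)}}{4}.$$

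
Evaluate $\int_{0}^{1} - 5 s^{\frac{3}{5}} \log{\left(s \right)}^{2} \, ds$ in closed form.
$- \frac{625}{256}$

Start from the elementary integral
$$J(a) = \int_{0}^{1} - 5 s^{a} \, ds = - \frac{5}{a + 1}.$$

Differentiating under the integral sign brings down a factor of $\ln s$:
$$\frac{dJ}{da} = \int_{0}^{1} - 5 s^{a} \log{\left(s \right)} \, ds = \frac{5}{\left(a + 1\right)^{2}}.$$

Repeating twice in total — each differentiation brings down another $\ln s$ — gives
$$\frac{d^{2}J}{da^{2}} = \int_{0}^{1} - 5 s^{a} \log{\left(s \right)}^{2} \, ds = - \frac{10}{\left(a + 1\right)^{3}},$$
and the integrand here is exactly the target integrand, so $I = - \frac{10}{\left(a + 1\right)^{3}}$.

Setting $a = \frac{3}{5}$:
$$I = - \frac{625}{256}.$$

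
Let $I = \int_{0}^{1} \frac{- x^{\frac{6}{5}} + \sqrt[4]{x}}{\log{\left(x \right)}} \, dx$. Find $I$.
$\log{\left(\frac{25}{44} \right)}$

Introduce a parameter $a$ in the exponent: let $I(a) = \int_{0}^{1} \frac{- x^{\frac{6}{5}} + x^{a}}{\log{\left(x \right)}} \, dx$.

Since $\dfrac{\partial}{\partial a}\,x^{a} = x^{a} \ln x$, the $\ln x$ in the denominator cancels and
$$\frac{dI}{da} = \int_{0}^{1} x^{a} \, dx = \left[\frac{x^{a+1}}{a+1}\right]_0^1 = \frac{1}{a + 1}.$$

Integrating with respect to $a$ gives $I(a) = \log{\left(\frac{5 a}{11} + \frac{5}{11} \right)} + C$.

At $a = \frac{6}{5}$ the integrand is identically $0$, so $I(\frac{6}{5}) = 0$. The closed form gives $0$, hence $C = 0$.

Setting $a = \frac{1}{4}$:
$$I = \log{\left(\frac{25}{44} \right)}.$$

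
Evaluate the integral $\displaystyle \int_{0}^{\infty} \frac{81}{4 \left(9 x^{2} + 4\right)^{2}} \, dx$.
$\frac{27 \pi}{128}$

Start from the standard arctangent integral
$$J(a) = \int_{0}^{\infty} \frac{1}{4 \left(a^{2} + x^{2}\right)} \, dx = \frac{\pi}{8 a}.$$

Differentiating under the integral sign with respect to $a$,
$$\frac{dJ}{da} = \int_{0}^{\infty} - \frac{a}{2 \left(a^{2} + x^{2}\right)^{2}} \, dx = - \frac{\pi}{8 a^{2}},$$
so $\int_{0}^{\infty} \frac{1}{4 \left(a^{2} + x^{2}\right)^{2}} \, dx = \frac{\pi}{16 a^{3}}$.

Setting $a = \frac{2}{3}$:
$$I = \frac{27 \pi}{128}.$$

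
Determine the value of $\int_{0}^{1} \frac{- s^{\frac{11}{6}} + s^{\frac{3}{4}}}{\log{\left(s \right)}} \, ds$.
$\log{\left(\frac{21}{34} \right)}$

Introduce a parameter $a$ in the exponent: let $I(a) = \int_{0}^{1} \frac{- s^{\frac{11}{6}} + s^{a}}{\log{\left(s \right)}} \, ds$.

Since $\dfrac{\partial}{\partial a}\,s^{a} = s^{a} \ln s$, the $\ln s$ in the denominator cancels and
$$\frac{dI}{da} = \int_{0}^{1} s^{a} \, ds = \left[\frac{s^{a+1}}{a+1}\right]_0^1 = \frac{1}{a + 1}.$$

Integrating with respect to $a$ gives $I(a) = \log{\left(\frac{6 a}{17} + \frac{6}{17} \right)} + C$.

At $a = \frac{11}{6}$ the integrand is identically $0$, so $I(\frac{11}{6}) = 0$. The closed form gives $0$, hence $C = 0$.

Setting $a = \frac{3}{4}$:
$$I = \log{\left(\frac{21}{34} \right)}.$$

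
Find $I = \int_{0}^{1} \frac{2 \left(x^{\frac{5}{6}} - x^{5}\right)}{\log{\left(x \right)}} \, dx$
$\log{\left(\frac{121}{1296} \right)}$

Introduce a parameter $a$ in the exponent: let $I(a) = \int_{0}^{1} \frac{2 \left(- x^{5} + x^{a}\right)}{\log{\left(x \right)}} \, dx$.

Since $\dfrac{\partial}{\partial a}\,x^{a} = x^{a} \ln x$, the $\ln x$ in the denominator cancels and
$$\frac{dI}{da} = \int_{0}^{1} 2 x^{a} \, dx = 2 \left[\frac{x^{a+1}}{a+1}\right]_0^1 = \frac{2}{a + 1}.$$

Integrating with respect to $a$ gives $I(a) = \log{\left(\frac{\left(a + 1\right)^{2}}{36} \right)} + C$.

At $a = 5$ the integrand is identically $0$, so $I(5) = 0$. The closed form gives $0$, hence $C = 0$.

Setting $a = \frac{5}{6}$:
$$I = \log{\left(\frac{121}{1296} \right)}.$$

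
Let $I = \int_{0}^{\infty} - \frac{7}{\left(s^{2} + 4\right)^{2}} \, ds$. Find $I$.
$- \frac{7 \pi}{32}$

Begin with the known result
$$J(a) = \int_{0}^{\infty} - \frac{7}{a^{2} + s^{2}} \, ds = - \frac{7 \pi}{2 a}.$$

Differentiating under the integral sign with respect to $a$,
$$\frac{dJ}{da} = \int_{0}^{\infty} \frac{14 a}{\left(a^{2} + s^{2}\right)^{2}} \, ds = \frac{7 \pi}{2 a^{2}},$$
so $\int_{0}^{\infty} - \frac{7}{\left(a^{2} + s^{2}\right)^{2}} \, ds = - \frac{7 \pi}{4 a^{3}}$.

Setting $a = 2$:
$$I = - \frac{7 \pi}{32}.$$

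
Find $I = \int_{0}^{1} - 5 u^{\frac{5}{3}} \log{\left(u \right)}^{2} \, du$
$- \frac{135}{256}$

Start from the elementary integral
$$J(a) = \int_{0}^{1} - 5 u^{a} \, du = - \frac{5}{a + 1}.$$

Differentiating under the integral sign brings down a factor of $\ln u$:
$$\frac{dJ}{da} = \int_{0}^{1} - 5 u^{a} \log{\left(u \right)} \, du = \frac{5}{\left(a + 1\right)^{2}}.$$

Repeating twice in total — each differentiation brings down another $\ln u$ — gives
$$\frac{d^{2}J}{da^{2}} = \int_{0}^{1} - 5 u^{a} \log{\left(u \right)}^{2} \, du = - \frac{10}{\left(a + 1\right)^{3}},$$
and the integrand here is exactly the target integrand, so $I = - \frac{10}{\left(a + 1\right)^{3}}$.

Setting $a = \frac{5}{3}$:
$$I = - \frac{135}{256}.$$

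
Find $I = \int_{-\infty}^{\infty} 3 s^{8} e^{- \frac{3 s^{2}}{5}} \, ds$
$\frac{21875 \sqrt{15} \sqrt{\pi}}{432}$

Begin with the known integral
$$J(a) = \int_{-\infty}^{\infty} 3 e^{- a s^{2}} \, ds = \frac{3 \sqrt{\pi}}{\sqrt{a}}.$$

Differentiating under the integral sign brings down a factor of $(-s^2)$:
$$\frac{dJ}{da} = \int_{-\infty}^{\infty} - 3 s^{2} e^{- a s^{2}} \, ds = - \frac{3 \sqrt{\pi}}{2 a^{\frac{3}{2}}}.$$

Repeating $4$ times in total — each differentiation brings down another $(-s^2)$ — gives
$$\frac{d^{4}J}{da^{4}} = \int_{-\infty}^{\infty} 3 s^{8} e^{- a s^{2}} \, ds = \frac{315 \sqrt{\pi}}{16 a^{\frac{9}{2}}},$$
and the integrand here is exactly the target integrand, so $I = \frac{315 \sqrt{\pi}}{16 a^{\frac{9}{2}}}$.

Setting $a = \frac{3}{5}$:
$$I = \frac{21875 \sqrt{15} \sqrt{\pi}}{432}.$$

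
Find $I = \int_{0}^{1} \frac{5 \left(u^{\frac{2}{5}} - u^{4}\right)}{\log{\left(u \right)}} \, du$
$\log{\left(\frac{16807}{9765625} \right)}$

Introduce a parameter $a$ in the exponent: let $I(a) = \int_{0}^{1} \frac{5 \left(- u^{4} + u^{a}\right)}{\log{\left(u \right)}} \, du$.

Since $\dfrac{\partial}{\partial a}\,u^{a} = u^{a} \ln u$, the $\ln u$ in the denominator cancels and
$$\frac{dI}{da} = \int_{0}^{1} 5 u^{a} \, du = 5 \left[\frac{u^{a+1}}{a+1}\right]_0^1 = \frac{5}{a + 1}.$$

Integrating with respect to $a$ gives $I(a) = \log{\left(\frac{\left(a + 1\right)^{5}}{3125} \right)} + C$.

At $a = 4$ the integrand is identically $0$, so $I(4) = 0$. The closed form gives $0$, hence $C = 0$.

Setting $a = \frac{2}{5}$:
$$I = \log{\left(\frac{16807}{9765625} \right)}.$$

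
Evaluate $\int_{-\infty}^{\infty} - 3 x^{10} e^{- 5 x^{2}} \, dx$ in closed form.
$- \frac{567 \sqrt{5} \sqrt{\pi}}{100000}$

Start from the elementary integral
$$J(a) = \int_{-\infty}^{\infty} - 3 e^{- a x^{2}} \, dx = - \frac{3 \sqrt{\pi}}{\sqrt{a}}.$$

Differentiating under the integral sign brings down a factor of $(-x^2)$:
$$\frac{dJ}{da} = \int_{-\infty}^{\infty} 3 x^{2} e^{- a x^{2}} \, dx = \frac{3 \sqrt{\pi}}{2 a^{\frac{3}{2}}}.$$

Repeating $5$ times in total — each differentiation brings down another $(-x^2)$ — gives
$$\frac{d^{5}J}{da^{5}} = \int_{-\infty}^{\infty} 3 x^{10} e^{- a x^{2}} \, dx = \frac{2835 \sqrt{\pi}}{32 a^{\frac{11}{2}}},$$
and the integrand here is $(-1)^{5}$ times the target integrand, so $I = (-1)^{5}\,\frac{d^{5}J}{da^{5}} = - \frac{2835 \sqrt{\pi}}{32 a^{\frac{11}{2}}}$.

Setting $a = 5$:
$$I = - \frac{567 \sqrt{5} \sqrt{\pi}}{100000}.$$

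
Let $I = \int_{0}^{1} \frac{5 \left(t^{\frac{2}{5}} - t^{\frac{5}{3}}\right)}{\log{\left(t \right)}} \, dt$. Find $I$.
$\log{\left(\frac{4084101}{102400000} \right)}$

Introduce a parameter $a$ in the exponent: let $I(a) = \int_{0}^{1} \frac{5 \left(- t^{\frac{5}{3}} + t^{a}\right)}{\log{\left(t \right)}} \, dt$.

Since $\dfrac{\partial}{\partial a}\,t^{a} = t^{a} \ln t$, the $\ln t$ in the denominator cancels and
$$\frac{dI}{da} = \int_{0}^{1} 5 t^{a} \, dt = 5 \left[\frac{t^{a+1}}{a+1}\right]_0^1 = \frac{5}{a + 1}.$$

Integrating with respect to $a$ gives $I(a) = \log{\left(\frac{243 \left(a + 1\right)^{5}}{32768} \right)} + C$.

At $a = \frac{5}{3}$ the integrand is identically $0$, so $I(\frac{5}{3}) = 0$. The closed form gives $0$, hence $C = 0$.

Setting $a = \frac{2}{5}$:
$$I = \log{\left(\frac{4084101}{102400000} \right)}.$$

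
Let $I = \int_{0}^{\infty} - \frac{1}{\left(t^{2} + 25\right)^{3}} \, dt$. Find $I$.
$- \frac{3 \pi}{50000}$

Begin with the known result
$$J(a) = \int_{0}^{\infty} - \frac{1}{a^{2} + t^{2}} \, dt = - \frac{\pi}{2 a}.$$

Differentiating under the integral sign with respect to $a$,
$$\frac{dJ}{da} = \int_{0}^{\infty} \frac{2 a}{\left(a^{2} + t^{2}\right)^{2}} \, dt = \frac{\pi}{2 a^{2}},$$
so $\int_{0}^{\infty} - \frac{1}{\left(a^{2} + t^{2}\right)^{2}} \, dt = - \frac{\pi}{4 a^{3}}$.

Repeating — each differentiation of $1/(t^2+a^2)^j$ produces $-2ja/(t^2+a^2)^{j+1}$ — and dividing through by $-2ja$ at each step yields, after $2$ differentiations in total,
$$\int_{0}^{\infty} - \frac{1}{\left(a^{2} + t^{2}\right)^{3}} \, dt = - \frac{3 \pi}{16 a^{5}}.$$

Setting $a = 5$:
$$I = - \frac{3 \pi}{50000}.$$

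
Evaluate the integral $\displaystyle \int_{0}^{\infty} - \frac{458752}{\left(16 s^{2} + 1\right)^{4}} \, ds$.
$- 17920 \pi$

Begin with the known result
$$J(a) = \int_{0}^{\infty} - \frac{7}{a^{2} + s^{2}} \, ds = - \frac{7 \pi}{2 a}.$$

Differentiating under the integral sign with respect to $a$,
$$\frac{dJ}{da} = \int_{0}^{\infty} \frac{14 a}{\left(a^{2} + s^{2}\right)^{2}} \, ds = \frac{7 \pi}{2 a^{2}},$$
so $\int_{0}^{\infty} - \frac{7}{\left(a^{2} + s^{2}\right)^{2}} \, ds = - \frac{7 \pi}{4 a^{3}}$.

Repeating — each differentiation of $1/(s^2+a^2)^j$ produces $-2ja/(s^2+a^2)^{j+1}$ — and dividing through by $-2ja$ at each step yields, after $3$ differentiations in total,
$$\int_{0}^{\infty} - \frac{7}{\left(a^{2} + s^{2}\right)^{4}} \, ds = - \frac{35 \pi}{32 a^{7}}.$$

Setting $a = \frac{1}{4}$:
$$I = - 17920 \pi.$$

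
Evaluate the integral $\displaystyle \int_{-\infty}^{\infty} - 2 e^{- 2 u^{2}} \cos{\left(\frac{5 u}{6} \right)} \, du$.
$- \frac{\sqrt{2} \sqrt{\pi}}{e^{\frac{25}{288}}}$

Let $b$ denote the cosine frequency and define $I(b) = \int_{-\infty}^{\infty} - 2 e^{- 2 u^{2}} \cos{\left(b u \right)} \, du$.

Differentiating under the integral sign,
$$I'(b) = \int_{-\infty}^{\infty} 2 u e^{- 2 u^{2}} \sin{\left(b u \right)} \, du.$$

Integrate $\int_{-\infty}^{\infty} u \sin(b u)\, e^{- 2 u^{2}}\, du$ by parts with $w = \sin(b u)$ and $dv = u\, e^{- 2 u^{2}}\, du$, giving $v = - \frac{e^{- 2 u^{2}}}{4}$. The boundary term vanishes and
$$\int_{-\infty}^{\infty} u \sin(b u)\, e^{- 2 u^{2}}\, du = \frac{b}{4} \int_{-\infty}^{\infty} \cos(b u)\, e^{- 2 u^{2}}\, du,$$
so $I'(b) = - \frac{b}{4}\, I(b)$.

This is a separable first-order ODE; solving with the initial condition $I(0) = \int_{-\infty}^{\infty} - 2 e^{- 2 u^{2}}\,du = - \sqrt{2} \sqrt{\pi}$ gives
$$I(b) = - \sqrt{2} \sqrt{\pi} e^{- \frac{b^{2}}{8}}.$$

Setting $b = \frac{5}{6}$:
$$I = - \frac{\sqrt{2} \sqrt{\pi}}{e^{\frac{25}{288}}}.$$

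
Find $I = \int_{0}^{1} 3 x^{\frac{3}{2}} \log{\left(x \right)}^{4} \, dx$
$\frac{2304}{3125}$

Start from the elementary integral
$$J(a) = \int_{0}^{1} 3 x^{a} \, dx = \frac{3}{a + 1}.$$

Differentiating under the integral sign brings down a factor of $\ln x$:
$$\frac{dJ}{da} = \int_{0}^{1} 3 x^{a} \log{\left(x \right)} \, dx = - \frac{3}{\left(a + 1\right)^{2}}.$$

Repeating $4$ times in total — each differentiation brings down another $\ln x$ — gives
$$\frac{d^{4}J}{da^{4}} = \int_{0}^{1} 3 x^{a} \log{\left(x \right)}^{4} \, dx = \frac{72}{\left(a + 1\right)^{5}},$$
and the integrand here is exactly the target integrand, so $I = \frac{72}{\left(a + 1\right)^{5}}$.

Setting $a = \frac{3}{2}$:
$$I = \frac{2304}{3125}.$$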